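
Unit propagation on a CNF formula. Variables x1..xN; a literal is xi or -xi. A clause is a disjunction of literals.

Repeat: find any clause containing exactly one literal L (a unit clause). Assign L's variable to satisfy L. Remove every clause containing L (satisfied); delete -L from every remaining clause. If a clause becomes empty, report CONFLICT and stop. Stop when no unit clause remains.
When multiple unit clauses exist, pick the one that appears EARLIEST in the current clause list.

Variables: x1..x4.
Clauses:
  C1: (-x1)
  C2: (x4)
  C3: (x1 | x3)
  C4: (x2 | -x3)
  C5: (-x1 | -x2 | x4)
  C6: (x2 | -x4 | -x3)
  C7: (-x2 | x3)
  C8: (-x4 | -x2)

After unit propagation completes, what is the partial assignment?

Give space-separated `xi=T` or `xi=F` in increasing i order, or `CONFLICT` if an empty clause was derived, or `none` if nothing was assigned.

unit clause [-1] forces x1=F; simplify:
  drop 1 from [1, 3] -> [3]
  satisfied 2 clause(s); 6 remain; assigned so far: [1]
unit clause [4] forces x4=T; simplify:
  drop -4 from [2, -4, -3] -> [2, -3]
  drop -4 from [-4, -2] -> [-2]
  satisfied 1 clause(s); 5 remain; assigned so far: [1, 4]
unit clause [3] forces x3=T; simplify:
  drop -3 from [2, -3] -> [2]
  drop -3 from [2, -3] -> [2]
  satisfied 2 clause(s); 3 remain; assigned so far: [1, 3, 4]
unit clause [2] forces x2=T; simplify:
  drop -2 from [-2] -> [] (empty!)
  satisfied 2 clause(s); 1 remain; assigned so far: [1, 2, 3, 4]
CONFLICT (empty clause)

Answer: CONFLICT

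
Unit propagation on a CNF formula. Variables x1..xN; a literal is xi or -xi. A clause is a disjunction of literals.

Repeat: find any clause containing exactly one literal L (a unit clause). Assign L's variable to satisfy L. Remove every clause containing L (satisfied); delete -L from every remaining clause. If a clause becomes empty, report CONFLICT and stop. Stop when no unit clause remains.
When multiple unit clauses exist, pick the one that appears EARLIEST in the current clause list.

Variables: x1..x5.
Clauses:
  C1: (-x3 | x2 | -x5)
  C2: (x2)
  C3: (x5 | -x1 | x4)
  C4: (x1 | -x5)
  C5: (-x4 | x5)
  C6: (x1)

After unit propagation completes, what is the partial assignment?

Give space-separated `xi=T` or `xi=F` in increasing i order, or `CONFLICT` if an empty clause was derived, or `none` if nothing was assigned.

Answer: x1=T x2=T

Derivation:
unit clause [2] forces x2=T; simplify:
  satisfied 2 clause(s); 4 remain; assigned so far: [2]
unit clause [1] forces x1=T; simplify:
  drop -1 from [5, -1, 4] -> [5, 4]
  satisfied 2 clause(s); 2 remain; assigned so far: [1, 2]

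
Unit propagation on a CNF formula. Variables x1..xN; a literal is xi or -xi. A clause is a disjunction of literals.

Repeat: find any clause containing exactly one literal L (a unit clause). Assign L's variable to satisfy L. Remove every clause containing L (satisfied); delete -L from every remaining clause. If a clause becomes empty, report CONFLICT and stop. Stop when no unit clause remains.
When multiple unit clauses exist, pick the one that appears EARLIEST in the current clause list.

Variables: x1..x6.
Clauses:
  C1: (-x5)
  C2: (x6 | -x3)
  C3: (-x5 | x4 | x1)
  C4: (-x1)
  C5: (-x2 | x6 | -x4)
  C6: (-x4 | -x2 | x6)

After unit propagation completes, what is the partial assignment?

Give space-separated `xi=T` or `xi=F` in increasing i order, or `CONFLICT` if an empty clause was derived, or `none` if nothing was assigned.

unit clause [-5] forces x5=F; simplify:
  satisfied 2 clause(s); 4 remain; assigned so far: [5]
unit clause [-1] forces x1=F; simplify:
  satisfied 1 clause(s); 3 remain; assigned so far: [1, 5]

Answer: x1=F x5=F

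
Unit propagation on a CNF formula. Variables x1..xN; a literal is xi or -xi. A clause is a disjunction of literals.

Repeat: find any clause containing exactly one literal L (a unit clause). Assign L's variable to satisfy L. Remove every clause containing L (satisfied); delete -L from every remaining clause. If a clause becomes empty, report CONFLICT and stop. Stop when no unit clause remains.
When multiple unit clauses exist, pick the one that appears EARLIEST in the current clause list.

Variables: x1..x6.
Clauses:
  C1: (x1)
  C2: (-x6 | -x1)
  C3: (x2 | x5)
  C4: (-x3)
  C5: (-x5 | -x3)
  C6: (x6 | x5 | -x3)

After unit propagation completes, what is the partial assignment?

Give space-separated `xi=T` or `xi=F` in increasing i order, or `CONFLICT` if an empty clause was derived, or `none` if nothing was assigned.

unit clause [1] forces x1=T; simplify:
  drop -1 from [-6, -1] -> [-6]
  satisfied 1 clause(s); 5 remain; assigned so far: [1]
unit clause [-6] forces x6=F; simplify:
  drop 6 from [6, 5, -3] -> [5, -3]
  satisfied 1 clause(s); 4 remain; assigned so far: [1, 6]
unit clause [-3] forces x3=F; simplify:
  satisfied 3 clause(s); 1 remain; assigned so far: [1, 3, 6]

Answer: x1=T x3=F x6=F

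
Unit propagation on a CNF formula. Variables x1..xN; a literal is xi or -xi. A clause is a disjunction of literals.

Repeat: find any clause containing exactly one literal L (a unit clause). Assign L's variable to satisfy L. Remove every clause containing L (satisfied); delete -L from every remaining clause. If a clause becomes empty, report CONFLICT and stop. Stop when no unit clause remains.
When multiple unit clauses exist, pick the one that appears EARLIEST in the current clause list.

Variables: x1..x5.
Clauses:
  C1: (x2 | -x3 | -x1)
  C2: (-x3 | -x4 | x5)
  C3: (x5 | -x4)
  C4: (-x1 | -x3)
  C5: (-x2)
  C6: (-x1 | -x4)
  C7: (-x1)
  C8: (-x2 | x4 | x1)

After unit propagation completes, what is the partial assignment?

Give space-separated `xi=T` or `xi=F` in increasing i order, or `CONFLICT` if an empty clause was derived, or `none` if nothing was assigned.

Answer: x1=F x2=F

Derivation:
unit clause [-2] forces x2=F; simplify:
  drop 2 from [2, -3, -1] -> [-3, -1]
  satisfied 2 clause(s); 6 remain; assigned so far: [2]
unit clause [-1] forces x1=F; simplify:
  satisfied 4 clause(s); 2 remain; assigned so far: [1, 2]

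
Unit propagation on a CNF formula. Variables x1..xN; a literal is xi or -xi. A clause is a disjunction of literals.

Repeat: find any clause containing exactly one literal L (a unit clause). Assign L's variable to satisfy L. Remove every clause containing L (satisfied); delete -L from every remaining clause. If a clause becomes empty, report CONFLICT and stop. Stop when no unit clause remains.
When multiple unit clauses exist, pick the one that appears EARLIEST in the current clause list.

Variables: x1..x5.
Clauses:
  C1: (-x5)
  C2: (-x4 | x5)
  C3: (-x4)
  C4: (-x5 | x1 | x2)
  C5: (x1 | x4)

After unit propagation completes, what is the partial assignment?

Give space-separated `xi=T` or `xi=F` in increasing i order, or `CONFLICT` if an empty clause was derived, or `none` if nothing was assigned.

Answer: x1=T x4=F x5=F

Derivation:
unit clause [-5] forces x5=F; simplify:
  drop 5 from [-4, 5] -> [-4]
  satisfied 2 clause(s); 3 remain; assigned so far: [5]
unit clause [-4] forces x4=F; simplify:
  drop 4 from [1, 4] -> [1]
  satisfied 2 clause(s); 1 remain; assigned so far: [4, 5]
unit clause [1] forces x1=T; simplify:
  satisfied 1 clause(s); 0 remain; assigned so far: [1, 4, 5]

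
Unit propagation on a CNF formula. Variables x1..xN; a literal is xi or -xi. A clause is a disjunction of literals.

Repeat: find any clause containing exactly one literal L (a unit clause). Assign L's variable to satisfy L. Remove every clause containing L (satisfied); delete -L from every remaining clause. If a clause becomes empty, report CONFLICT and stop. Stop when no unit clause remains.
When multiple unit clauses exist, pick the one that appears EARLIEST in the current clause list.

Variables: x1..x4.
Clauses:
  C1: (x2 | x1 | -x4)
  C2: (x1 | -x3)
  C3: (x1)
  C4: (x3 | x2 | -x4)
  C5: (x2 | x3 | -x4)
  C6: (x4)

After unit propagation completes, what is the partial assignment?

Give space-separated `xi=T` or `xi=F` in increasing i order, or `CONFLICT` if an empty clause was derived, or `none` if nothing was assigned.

Answer: x1=T x4=T

Derivation:
unit clause [1] forces x1=T; simplify:
  satisfied 3 clause(s); 3 remain; assigned so far: [1]
unit clause [4] forces x4=T; simplify:
  drop -4 from [3, 2, -4] -> [3, 2]
  drop -4 from [2, 3, -4] -> [2, 3]
  satisfied 1 clause(s); 2 remain; assigned so far: [1, 4]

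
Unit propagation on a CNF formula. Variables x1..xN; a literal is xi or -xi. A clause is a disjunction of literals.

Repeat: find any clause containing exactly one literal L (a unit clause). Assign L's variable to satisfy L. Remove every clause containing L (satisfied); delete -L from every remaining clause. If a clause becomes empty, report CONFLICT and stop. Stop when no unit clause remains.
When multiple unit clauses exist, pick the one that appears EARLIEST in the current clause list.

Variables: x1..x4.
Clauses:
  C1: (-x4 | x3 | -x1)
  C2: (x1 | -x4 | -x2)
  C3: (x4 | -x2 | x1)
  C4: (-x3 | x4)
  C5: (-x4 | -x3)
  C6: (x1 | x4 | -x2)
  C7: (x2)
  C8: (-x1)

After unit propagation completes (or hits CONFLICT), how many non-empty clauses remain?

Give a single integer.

Answer: 1

Derivation:
unit clause [2] forces x2=T; simplify:
  drop -2 from [1, -4, -2] -> [1, -4]
  drop -2 from [4, -2, 1] -> [4, 1]
  drop -2 from [1, 4, -2] -> [1, 4]
  satisfied 1 clause(s); 7 remain; assigned so far: [2]
unit clause [-1] forces x1=F; simplify:
  drop 1 from [1, -4] -> [-4]
  drop 1 from [4, 1] -> [4]
  drop 1 from [1, 4] -> [4]
  satisfied 2 clause(s); 5 remain; assigned so far: [1, 2]
unit clause [-4] forces x4=F; simplify:
  drop 4 from [4] -> [] (empty!)
  drop 4 from [-3, 4] -> [-3]
  drop 4 from [4] -> [] (empty!)
  satisfied 2 clause(s); 3 remain; assigned so far: [1, 2, 4]
CONFLICT (empty clause)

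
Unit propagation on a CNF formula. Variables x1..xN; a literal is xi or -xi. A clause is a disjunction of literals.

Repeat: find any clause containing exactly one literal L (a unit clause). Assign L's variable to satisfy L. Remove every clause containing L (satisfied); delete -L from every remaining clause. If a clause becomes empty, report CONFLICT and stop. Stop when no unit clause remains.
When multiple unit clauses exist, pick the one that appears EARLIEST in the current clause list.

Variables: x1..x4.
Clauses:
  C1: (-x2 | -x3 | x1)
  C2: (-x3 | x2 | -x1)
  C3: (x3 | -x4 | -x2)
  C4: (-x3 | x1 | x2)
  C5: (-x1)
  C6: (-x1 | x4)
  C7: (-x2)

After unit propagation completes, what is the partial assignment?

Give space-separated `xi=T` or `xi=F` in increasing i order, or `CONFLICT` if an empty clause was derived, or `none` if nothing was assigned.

Answer: x1=F x2=F x3=F

Derivation:
unit clause [-1] forces x1=F; simplify:
  drop 1 from [-2, -3, 1] -> [-2, -3]
  drop 1 from [-3, 1, 2] -> [-3, 2]
  satisfied 3 clause(s); 4 remain; assigned so far: [1]
unit clause [-2] forces x2=F; simplify:
  drop 2 from [-3, 2] -> [-3]
  satisfied 3 clause(s); 1 remain; assigned so far: [1, 2]
unit clause [-3] forces x3=F; simplify:
  satisfied 1 clause(s); 0 remain; assigned so far: [1, 2, 3]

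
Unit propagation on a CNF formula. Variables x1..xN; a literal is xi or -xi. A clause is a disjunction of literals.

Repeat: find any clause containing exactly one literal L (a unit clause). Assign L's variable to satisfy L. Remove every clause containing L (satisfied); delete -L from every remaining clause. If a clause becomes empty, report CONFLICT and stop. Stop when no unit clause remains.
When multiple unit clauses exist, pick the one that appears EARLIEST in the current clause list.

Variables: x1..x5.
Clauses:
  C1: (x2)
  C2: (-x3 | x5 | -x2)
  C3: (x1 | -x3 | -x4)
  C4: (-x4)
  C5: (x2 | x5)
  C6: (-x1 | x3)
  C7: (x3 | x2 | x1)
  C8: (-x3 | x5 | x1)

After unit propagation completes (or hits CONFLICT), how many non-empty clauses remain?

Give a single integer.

unit clause [2] forces x2=T; simplify:
  drop -2 from [-3, 5, -2] -> [-3, 5]
  satisfied 3 clause(s); 5 remain; assigned so far: [2]
unit clause [-4] forces x4=F; simplify:
  satisfied 2 clause(s); 3 remain; assigned so far: [2, 4]

Answer: 3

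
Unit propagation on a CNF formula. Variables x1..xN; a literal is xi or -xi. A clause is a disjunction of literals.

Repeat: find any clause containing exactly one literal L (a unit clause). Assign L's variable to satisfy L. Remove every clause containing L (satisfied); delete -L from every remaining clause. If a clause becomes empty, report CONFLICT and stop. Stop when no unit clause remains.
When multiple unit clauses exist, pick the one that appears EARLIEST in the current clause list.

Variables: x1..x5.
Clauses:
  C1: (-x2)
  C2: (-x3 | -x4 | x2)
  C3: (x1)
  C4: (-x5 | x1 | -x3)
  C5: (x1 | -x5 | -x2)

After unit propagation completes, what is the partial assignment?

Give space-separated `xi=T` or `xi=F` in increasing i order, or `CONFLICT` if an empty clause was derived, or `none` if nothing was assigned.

unit clause [-2] forces x2=F; simplify:
  drop 2 from [-3, -4, 2] -> [-3, -4]
  satisfied 2 clause(s); 3 remain; assigned so far: [2]
unit clause [1] forces x1=T; simplify:
  satisfied 2 clause(s); 1 remain; assigned so far: [1, 2]

Answer: x1=T x2=F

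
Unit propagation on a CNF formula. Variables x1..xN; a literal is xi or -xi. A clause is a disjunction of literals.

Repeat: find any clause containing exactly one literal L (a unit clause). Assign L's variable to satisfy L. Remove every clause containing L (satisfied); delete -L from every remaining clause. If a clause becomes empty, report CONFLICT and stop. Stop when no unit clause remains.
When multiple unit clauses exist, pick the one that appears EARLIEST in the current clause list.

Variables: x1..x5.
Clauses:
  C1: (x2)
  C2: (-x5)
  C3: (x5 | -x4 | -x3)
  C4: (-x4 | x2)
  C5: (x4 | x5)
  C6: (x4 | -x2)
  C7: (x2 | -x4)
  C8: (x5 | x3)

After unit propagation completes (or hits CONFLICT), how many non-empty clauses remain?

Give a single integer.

unit clause [2] forces x2=T; simplify:
  drop -2 from [4, -2] -> [4]
  satisfied 3 clause(s); 5 remain; assigned so far: [2]
unit clause [-5] forces x5=F; simplify:
  drop 5 from [5, -4, -3] -> [-4, -3]
  drop 5 from [4, 5] -> [4]
  drop 5 from [5, 3] -> [3]
  satisfied 1 clause(s); 4 remain; assigned so far: [2, 5]
unit clause [4] forces x4=T; simplify:
  drop -4 from [-4, -3] -> [-3]
  satisfied 2 clause(s); 2 remain; assigned so far: [2, 4, 5]
unit clause [-3] forces x3=F; simplify:
  drop 3 from [3] -> [] (empty!)
  satisfied 1 clause(s); 1 remain; assigned so far: [2, 3, 4, 5]
CONFLICT (empty clause)

Answer: 0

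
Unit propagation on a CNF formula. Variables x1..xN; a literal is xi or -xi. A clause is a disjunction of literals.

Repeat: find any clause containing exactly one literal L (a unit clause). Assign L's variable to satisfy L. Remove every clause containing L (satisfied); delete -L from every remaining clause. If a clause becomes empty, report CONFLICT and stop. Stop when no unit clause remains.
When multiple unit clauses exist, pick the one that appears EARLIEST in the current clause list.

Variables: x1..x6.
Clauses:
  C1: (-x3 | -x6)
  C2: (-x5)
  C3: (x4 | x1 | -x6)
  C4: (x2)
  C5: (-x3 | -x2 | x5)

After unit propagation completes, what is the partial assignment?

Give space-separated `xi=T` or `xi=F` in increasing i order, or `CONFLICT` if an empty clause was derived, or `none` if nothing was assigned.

unit clause [-5] forces x5=F; simplify:
  drop 5 from [-3, -2, 5] -> [-3, -2]
  satisfied 1 clause(s); 4 remain; assigned so far: [5]
unit clause [2] forces x2=T; simplify:
  drop -2 from [-3, -2] -> [-3]
  satisfied 1 clause(s); 3 remain; assigned so far: [2, 5]
unit clause [-3] forces x3=F; simplify:
  satisfied 2 clause(s); 1 remain; assigned so far: [2, 3, 5]

Answer: x2=T x3=F x5=F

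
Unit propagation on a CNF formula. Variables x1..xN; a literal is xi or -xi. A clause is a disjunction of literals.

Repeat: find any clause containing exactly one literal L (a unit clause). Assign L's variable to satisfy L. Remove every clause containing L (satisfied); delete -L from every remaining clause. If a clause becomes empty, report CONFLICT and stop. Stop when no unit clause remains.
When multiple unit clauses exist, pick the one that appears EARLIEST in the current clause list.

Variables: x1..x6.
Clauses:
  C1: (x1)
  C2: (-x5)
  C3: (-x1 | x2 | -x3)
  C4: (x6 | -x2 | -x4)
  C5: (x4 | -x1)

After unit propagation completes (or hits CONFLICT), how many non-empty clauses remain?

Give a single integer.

Answer: 2

Derivation:
unit clause [1] forces x1=T; simplify:
  drop -1 from [-1, 2, -3] -> [2, -3]
  drop -1 from [4, -1] -> [4]
  satisfied 1 clause(s); 4 remain; assigned so far: [1]
unit clause [-5] forces x5=F; simplify:
  satisfied 1 clause(s); 3 remain; assigned so far: [1, 5]
unit clause [4] forces x4=T; simplify:
  drop -4 from [6, -2, -4] -> [6, -2]
  satisfied 1 clause(s); 2 remain; assigned so far: [1, 4, 5]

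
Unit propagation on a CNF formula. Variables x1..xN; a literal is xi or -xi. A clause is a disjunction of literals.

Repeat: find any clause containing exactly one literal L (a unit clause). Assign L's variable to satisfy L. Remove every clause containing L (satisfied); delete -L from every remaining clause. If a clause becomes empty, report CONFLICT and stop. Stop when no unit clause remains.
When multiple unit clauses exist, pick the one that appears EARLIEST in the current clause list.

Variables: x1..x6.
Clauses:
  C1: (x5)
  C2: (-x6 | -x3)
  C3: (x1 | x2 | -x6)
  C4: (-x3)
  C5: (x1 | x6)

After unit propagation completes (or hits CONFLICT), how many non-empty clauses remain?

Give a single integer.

unit clause [5] forces x5=T; simplify:
  satisfied 1 clause(s); 4 remain; assigned so far: [5]
unit clause [-3] forces x3=F; simplify:
  satisfied 2 clause(s); 2 remain; assigned so far: [3, 5]

Answer: 2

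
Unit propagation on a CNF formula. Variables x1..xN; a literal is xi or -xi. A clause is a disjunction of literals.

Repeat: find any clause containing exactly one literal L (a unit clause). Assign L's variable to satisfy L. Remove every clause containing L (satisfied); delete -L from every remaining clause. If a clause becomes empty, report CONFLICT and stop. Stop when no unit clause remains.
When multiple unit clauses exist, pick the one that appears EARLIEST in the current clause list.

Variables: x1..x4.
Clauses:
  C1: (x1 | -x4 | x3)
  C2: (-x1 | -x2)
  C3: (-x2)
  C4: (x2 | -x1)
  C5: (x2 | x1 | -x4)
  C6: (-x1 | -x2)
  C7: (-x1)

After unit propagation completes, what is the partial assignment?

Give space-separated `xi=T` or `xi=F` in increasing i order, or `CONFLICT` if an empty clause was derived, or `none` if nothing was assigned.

Answer: x1=F x2=F x4=F

Derivation:
unit clause [-2] forces x2=F; simplify:
  drop 2 from [2, -1] -> [-1]
  drop 2 from [2, 1, -4] -> [1, -4]
  satisfied 3 clause(s); 4 remain; assigned so far: [2]
unit clause [-1] forces x1=F; simplify:
  drop 1 from [1, -4, 3] -> [-4, 3]
  drop 1 from [1, -4] -> [-4]
  satisfied 2 clause(s); 2 remain; assigned so far: [1, 2]
unit clause [-4] forces x4=F; simplify:
  satisfied 2 clause(s); 0 remain; assigned so far: [1, 2, 4]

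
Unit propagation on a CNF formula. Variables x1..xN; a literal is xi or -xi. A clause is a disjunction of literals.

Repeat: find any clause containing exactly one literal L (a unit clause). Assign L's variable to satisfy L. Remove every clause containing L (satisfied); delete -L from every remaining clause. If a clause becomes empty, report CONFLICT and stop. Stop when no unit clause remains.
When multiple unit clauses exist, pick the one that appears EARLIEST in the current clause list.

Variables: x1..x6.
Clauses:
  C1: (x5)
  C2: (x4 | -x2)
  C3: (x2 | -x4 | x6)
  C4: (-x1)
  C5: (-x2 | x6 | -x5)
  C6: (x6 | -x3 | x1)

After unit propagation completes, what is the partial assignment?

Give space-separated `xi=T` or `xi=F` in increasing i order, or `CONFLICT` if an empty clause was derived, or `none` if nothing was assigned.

unit clause [5] forces x5=T; simplify:
  drop -5 from [-2, 6, -5] -> [-2, 6]
  satisfied 1 clause(s); 5 remain; assigned so far: [5]
unit clause [-1] forces x1=F; simplify:
  drop 1 from [6, -3, 1] -> [6, -3]
  satisfied 1 clause(s); 4 remain; assigned so far: [1, 5]

Answer: x1=F x5=T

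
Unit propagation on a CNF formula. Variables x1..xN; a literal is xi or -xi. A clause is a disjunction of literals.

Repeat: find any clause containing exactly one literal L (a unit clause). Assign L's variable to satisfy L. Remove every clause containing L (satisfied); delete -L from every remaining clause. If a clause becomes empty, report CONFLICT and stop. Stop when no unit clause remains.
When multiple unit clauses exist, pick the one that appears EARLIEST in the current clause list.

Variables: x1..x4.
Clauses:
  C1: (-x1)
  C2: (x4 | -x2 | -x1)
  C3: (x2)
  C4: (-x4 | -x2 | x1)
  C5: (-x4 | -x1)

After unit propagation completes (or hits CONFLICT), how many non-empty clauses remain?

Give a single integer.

Answer: 0

Derivation:
unit clause [-1] forces x1=F; simplify:
  drop 1 from [-4, -2, 1] -> [-4, -2]
  satisfied 3 clause(s); 2 remain; assigned so far: [1]
unit clause [2] forces x2=T; simplify:
  drop -2 from [-4, -2] -> [-4]
  satisfied 1 clause(s); 1 remain; assigned so far: [1, 2]
unit clause [-4] forces x4=F; simplify:
  satisfied 1 clause(s); 0 remain; assigned so far: [1, 2, 4]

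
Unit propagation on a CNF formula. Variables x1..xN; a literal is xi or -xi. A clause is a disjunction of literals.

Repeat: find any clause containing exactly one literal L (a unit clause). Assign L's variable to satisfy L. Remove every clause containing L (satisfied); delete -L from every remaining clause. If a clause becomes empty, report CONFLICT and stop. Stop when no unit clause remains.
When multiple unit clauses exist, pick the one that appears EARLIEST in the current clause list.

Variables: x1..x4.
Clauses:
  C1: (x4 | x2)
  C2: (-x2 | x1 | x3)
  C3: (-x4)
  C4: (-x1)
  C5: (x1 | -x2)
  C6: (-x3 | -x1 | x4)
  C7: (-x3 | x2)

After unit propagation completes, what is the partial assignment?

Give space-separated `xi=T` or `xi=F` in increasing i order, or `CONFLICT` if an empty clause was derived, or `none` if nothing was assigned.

Answer: CONFLICT

Derivation:
unit clause [-4] forces x4=F; simplify:
  drop 4 from [4, 2] -> [2]
  drop 4 from [-3, -1, 4] -> [-3, -1]
  satisfied 1 clause(s); 6 remain; assigned so far: [4]
unit clause [2] forces x2=T; simplify:
  drop -2 from [-2, 1, 3] -> [1, 3]
  drop -2 from [1, -2] -> [1]
  satisfied 2 clause(s); 4 remain; assigned so far: [2, 4]
unit clause [-1] forces x1=F; simplify:
  drop 1 from [1, 3] -> [3]
  drop 1 from [1] -> [] (empty!)
  satisfied 2 clause(s); 2 remain; assigned so far: [1, 2, 4]
CONFLICT (empty clause)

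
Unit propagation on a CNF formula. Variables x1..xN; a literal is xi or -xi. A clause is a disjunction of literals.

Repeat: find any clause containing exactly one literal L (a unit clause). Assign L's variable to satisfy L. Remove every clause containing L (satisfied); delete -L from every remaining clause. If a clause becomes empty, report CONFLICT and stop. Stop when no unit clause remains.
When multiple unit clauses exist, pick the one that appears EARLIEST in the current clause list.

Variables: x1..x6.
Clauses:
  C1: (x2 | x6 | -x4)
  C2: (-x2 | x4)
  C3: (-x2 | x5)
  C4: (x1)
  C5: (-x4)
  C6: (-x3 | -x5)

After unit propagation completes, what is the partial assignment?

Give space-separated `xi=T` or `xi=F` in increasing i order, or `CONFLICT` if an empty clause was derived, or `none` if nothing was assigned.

unit clause [1] forces x1=T; simplify:
  satisfied 1 clause(s); 5 remain; assigned so far: [1]
unit clause [-4] forces x4=F; simplify:
  drop 4 from [-2, 4] -> [-2]
  satisfied 2 clause(s); 3 remain; assigned so far: [1, 4]
unit clause [-2] forces x2=F; simplify:
  satisfied 2 clause(s); 1 remain; assigned so far: [1, 2, 4]

Answer: x1=T x2=F x4=F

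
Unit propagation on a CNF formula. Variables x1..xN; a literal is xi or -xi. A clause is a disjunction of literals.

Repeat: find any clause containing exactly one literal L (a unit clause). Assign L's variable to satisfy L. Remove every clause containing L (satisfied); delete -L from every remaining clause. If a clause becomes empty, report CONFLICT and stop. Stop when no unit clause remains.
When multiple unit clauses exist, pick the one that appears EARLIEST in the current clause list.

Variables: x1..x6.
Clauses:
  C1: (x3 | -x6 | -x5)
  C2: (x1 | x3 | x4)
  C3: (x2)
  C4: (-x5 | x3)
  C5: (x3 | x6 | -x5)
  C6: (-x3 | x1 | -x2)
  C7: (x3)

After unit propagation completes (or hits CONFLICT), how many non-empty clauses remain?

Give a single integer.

Answer: 0

Derivation:
unit clause [2] forces x2=T; simplify:
  drop -2 from [-3, 1, -2] -> [-3, 1]
  satisfied 1 clause(s); 6 remain; assigned so far: [2]
unit clause [3] forces x3=T; simplify:
  drop -3 from [-3, 1] -> [1]
  satisfied 5 clause(s); 1 remain; assigned so far: [2, 3]
unit clause [1] forces x1=T; simplify:
  satisfied 1 clause(s); 0 remain; assigned so far: [1, 2, 3]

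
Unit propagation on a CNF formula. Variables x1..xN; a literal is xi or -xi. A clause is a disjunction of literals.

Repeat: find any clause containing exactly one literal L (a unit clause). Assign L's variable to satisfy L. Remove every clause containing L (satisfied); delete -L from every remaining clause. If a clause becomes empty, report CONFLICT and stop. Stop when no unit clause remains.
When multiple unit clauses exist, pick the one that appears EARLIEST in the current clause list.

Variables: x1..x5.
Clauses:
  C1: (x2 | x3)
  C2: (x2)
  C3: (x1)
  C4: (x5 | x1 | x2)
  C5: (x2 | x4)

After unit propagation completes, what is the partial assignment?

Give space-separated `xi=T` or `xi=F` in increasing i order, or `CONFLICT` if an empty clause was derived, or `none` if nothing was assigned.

Answer: x1=T x2=T

Derivation:
unit clause [2] forces x2=T; simplify:
  satisfied 4 clause(s); 1 remain; assigned so far: [2]
unit clause [1] forces x1=T; simplify:
  satisfied 1 clause(s); 0 remain; assigned so far: [1, 2]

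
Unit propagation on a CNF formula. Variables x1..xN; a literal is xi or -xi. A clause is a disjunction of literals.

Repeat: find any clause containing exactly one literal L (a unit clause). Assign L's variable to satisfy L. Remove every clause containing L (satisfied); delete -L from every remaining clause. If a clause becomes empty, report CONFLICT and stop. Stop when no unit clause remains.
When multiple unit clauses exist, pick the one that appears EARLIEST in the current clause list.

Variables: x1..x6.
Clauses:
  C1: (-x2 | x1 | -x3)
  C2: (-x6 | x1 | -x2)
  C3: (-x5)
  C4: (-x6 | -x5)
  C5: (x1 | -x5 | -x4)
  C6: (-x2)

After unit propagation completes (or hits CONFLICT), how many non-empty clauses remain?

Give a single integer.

unit clause [-5] forces x5=F; simplify:
  satisfied 3 clause(s); 3 remain; assigned so far: [5]
unit clause [-2] forces x2=F; simplify:
  satisfied 3 clause(s); 0 remain; assigned so far: [2, 5]

Answer: 0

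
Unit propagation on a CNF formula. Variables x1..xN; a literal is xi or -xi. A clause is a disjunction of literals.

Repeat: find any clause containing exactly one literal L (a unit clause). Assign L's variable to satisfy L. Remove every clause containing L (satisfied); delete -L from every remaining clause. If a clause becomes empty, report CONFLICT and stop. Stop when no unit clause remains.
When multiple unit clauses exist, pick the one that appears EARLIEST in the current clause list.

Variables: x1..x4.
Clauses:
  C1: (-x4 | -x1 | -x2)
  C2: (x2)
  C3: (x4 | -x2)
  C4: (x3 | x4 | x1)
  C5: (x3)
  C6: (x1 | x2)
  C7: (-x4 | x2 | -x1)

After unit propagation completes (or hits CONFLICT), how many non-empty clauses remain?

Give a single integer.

unit clause [2] forces x2=T; simplify:
  drop -2 from [-4, -1, -2] -> [-4, -1]
  drop -2 from [4, -2] -> [4]
  satisfied 3 clause(s); 4 remain; assigned so far: [2]
unit clause [4] forces x4=T; simplify:
  drop -4 from [-4, -1] -> [-1]
  satisfied 2 clause(s); 2 remain; assigned so far: [2, 4]
unit clause [-1] forces x1=F; simplify:
  satisfied 1 clause(s); 1 remain; assigned so far: [1, 2, 4]
unit clause [3] forces x3=T; simplify:
  satisfied 1 clause(s); 0 remain; assigned so far: [1, 2, 3, 4]

Answer: 0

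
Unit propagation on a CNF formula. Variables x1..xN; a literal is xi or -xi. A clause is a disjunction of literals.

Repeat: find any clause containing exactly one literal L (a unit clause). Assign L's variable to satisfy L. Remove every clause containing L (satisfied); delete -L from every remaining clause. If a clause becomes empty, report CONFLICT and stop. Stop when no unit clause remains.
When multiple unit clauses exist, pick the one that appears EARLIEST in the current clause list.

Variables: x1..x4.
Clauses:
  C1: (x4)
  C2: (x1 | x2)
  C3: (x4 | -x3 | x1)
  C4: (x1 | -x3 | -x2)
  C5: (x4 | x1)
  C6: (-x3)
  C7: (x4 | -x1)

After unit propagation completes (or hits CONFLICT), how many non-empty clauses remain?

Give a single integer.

unit clause [4] forces x4=T; simplify:
  satisfied 4 clause(s); 3 remain; assigned so far: [4]
unit clause [-3] forces x3=F; simplify:
  satisfied 2 clause(s); 1 remain; assigned so far: [3, 4]

Answer: 1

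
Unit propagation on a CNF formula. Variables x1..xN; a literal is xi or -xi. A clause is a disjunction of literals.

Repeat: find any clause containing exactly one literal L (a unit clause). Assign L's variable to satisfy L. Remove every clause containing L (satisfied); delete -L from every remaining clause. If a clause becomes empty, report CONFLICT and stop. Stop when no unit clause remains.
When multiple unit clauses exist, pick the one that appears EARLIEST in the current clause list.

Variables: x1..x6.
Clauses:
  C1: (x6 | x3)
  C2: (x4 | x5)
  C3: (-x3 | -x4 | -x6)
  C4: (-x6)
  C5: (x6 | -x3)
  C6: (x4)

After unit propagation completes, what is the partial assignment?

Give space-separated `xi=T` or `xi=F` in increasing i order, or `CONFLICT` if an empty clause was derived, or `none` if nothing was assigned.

Answer: CONFLICT

Derivation:
unit clause [-6] forces x6=F; simplify:
  drop 6 from [6, 3] -> [3]
  drop 6 from [6, -3] -> [-3]
  satisfied 2 clause(s); 4 remain; assigned so far: [6]
unit clause [3] forces x3=T; simplify:
  drop -3 from [-3] -> [] (empty!)
  satisfied 1 clause(s); 3 remain; assigned so far: [3, 6]
CONFLICT (empty clause)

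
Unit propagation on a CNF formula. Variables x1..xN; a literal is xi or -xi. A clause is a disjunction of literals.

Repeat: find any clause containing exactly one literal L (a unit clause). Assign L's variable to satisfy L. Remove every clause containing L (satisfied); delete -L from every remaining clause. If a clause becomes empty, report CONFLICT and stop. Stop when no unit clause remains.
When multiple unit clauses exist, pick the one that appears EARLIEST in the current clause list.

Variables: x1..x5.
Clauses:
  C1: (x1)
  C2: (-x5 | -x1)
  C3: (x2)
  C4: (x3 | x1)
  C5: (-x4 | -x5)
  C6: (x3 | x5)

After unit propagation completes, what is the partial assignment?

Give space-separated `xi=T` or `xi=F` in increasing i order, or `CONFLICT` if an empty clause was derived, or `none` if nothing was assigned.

Answer: x1=T x2=T x3=T x5=F

Derivation:
unit clause [1] forces x1=T; simplify:
  drop -1 from [-5, -1] -> [-5]
  satisfied 2 clause(s); 4 remain; assigned so far: [1]
unit clause [-5] forces x5=F; simplify:
  drop 5 from [3, 5] -> [3]
  satisfied 2 clause(s); 2 remain; assigned so far: [1, 5]
unit clause [2] forces x2=T; simplify:
  satisfied 1 clause(s); 1 remain; assigned so far: [1, 2, 5]
unit clause [3] forces x3=T; simplify:
  satisfied 1 clause(s); 0 remain; assigned so far: [1, 2, 3, 5]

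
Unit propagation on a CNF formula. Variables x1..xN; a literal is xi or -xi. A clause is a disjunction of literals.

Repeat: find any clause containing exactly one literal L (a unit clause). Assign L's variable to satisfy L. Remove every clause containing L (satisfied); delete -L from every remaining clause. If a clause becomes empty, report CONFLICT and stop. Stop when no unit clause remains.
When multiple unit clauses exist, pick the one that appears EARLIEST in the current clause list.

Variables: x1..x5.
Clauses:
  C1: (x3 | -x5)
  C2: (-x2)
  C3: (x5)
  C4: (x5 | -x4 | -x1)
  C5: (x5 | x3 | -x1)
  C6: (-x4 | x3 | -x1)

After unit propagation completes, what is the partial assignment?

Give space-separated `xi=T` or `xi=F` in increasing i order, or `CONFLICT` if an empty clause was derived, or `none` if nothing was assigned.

Answer: x2=F x3=T x5=T

Derivation:
unit clause [-2] forces x2=F; simplify:
  satisfied 1 clause(s); 5 remain; assigned so far: [2]
unit clause [5] forces x5=T; simplify:
  drop -5 from [3, -5] -> [3]
  satisfied 3 clause(s); 2 remain; assigned so far: [2, 5]
unit clause [3] forces x3=T; simplify:
  satisfied 2 clause(s); 0 remain; assigned so far: [2, 3, 5]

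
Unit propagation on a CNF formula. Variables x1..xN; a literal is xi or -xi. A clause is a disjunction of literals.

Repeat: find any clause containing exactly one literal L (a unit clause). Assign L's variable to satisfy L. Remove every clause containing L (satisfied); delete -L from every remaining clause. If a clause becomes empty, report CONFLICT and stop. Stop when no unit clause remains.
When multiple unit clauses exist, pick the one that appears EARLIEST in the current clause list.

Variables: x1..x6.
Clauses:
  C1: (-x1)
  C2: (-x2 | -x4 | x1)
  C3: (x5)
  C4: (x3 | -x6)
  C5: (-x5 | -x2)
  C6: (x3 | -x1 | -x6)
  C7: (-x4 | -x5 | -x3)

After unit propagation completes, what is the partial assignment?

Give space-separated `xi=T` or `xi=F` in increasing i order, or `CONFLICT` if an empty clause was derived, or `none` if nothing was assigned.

Answer: x1=F x2=F x5=T

Derivation:
unit clause [-1] forces x1=F; simplify:
  drop 1 from [-2, -4, 1] -> [-2, -4]
  satisfied 2 clause(s); 5 remain; assigned so far: [1]
unit clause [5] forces x5=T; simplify:
  drop -5 from [-5, -2] -> [-2]
  drop -5 from [-4, -5, -3] -> [-4, -3]
  satisfied 1 clause(s); 4 remain; assigned so far: [1, 5]
unit clause [-2] forces x2=F; simplify:
  satisfied 2 clause(s); 2 remain; assigned so far: [1, 2, 5]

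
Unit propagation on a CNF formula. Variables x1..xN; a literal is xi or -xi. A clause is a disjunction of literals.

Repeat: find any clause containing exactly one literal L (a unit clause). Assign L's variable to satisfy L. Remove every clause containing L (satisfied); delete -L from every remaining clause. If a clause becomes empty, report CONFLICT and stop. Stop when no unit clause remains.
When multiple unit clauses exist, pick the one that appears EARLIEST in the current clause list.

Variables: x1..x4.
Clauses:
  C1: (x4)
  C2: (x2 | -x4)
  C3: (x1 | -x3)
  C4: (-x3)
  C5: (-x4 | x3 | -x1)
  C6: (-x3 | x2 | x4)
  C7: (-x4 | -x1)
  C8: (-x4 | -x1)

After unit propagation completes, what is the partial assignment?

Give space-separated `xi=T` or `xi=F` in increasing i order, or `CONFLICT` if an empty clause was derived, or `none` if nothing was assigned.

Answer: x1=F x2=T x3=F x4=T

Derivation:
unit clause [4] forces x4=T; simplify:
  drop -4 from [2, -4] -> [2]
  drop -4 from [-4, 3, -1] -> [3, -1]
  drop -4 from [-4, -1] -> [-1]
  drop -4 from [-4, -1] -> [-1]
  satisfied 2 clause(s); 6 remain; assigned so far: [4]
unit clause [2] forces x2=T; simplify:
  satisfied 1 clause(s); 5 remain; assigned so far: [2, 4]
unit clause [-3] forces x3=F; simplify:
  drop 3 from [3, -1] -> [-1]
  satisfied 2 clause(s); 3 remain; assigned so far: [2, 3, 4]
unit clause [-1] forces x1=F; simplify:
  satisfied 3 clause(s); 0 remain; assigned so far: [1, 2, 3, 4]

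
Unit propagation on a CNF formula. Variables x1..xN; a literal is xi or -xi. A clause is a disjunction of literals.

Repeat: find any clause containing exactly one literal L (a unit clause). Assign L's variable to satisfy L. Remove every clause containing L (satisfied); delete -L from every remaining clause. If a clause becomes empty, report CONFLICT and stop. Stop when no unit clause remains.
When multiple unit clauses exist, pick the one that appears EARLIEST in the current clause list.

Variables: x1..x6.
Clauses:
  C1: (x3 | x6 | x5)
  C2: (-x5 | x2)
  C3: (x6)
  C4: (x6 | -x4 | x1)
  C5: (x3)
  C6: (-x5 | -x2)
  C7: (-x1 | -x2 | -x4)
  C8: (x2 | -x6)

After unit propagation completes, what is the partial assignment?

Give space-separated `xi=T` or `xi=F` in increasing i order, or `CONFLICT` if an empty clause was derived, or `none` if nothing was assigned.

unit clause [6] forces x6=T; simplify:
  drop -6 from [2, -6] -> [2]
  satisfied 3 clause(s); 5 remain; assigned so far: [6]
unit clause [3] forces x3=T; simplify:
  satisfied 1 clause(s); 4 remain; assigned so far: [3, 6]
unit clause [2] forces x2=T; simplify:
  drop -2 from [-5, -2] -> [-5]
  drop -2 from [-1, -2, -4] -> [-1, -4]
  satisfied 2 clause(s); 2 remain; assigned so far: [2, 3, 6]
unit clause [-5] forces x5=F; simplify:
  satisfied 1 clause(s); 1 remain; assigned so far: [2, 3, 5, 6]

Answer: x2=T x3=T x5=F x6=T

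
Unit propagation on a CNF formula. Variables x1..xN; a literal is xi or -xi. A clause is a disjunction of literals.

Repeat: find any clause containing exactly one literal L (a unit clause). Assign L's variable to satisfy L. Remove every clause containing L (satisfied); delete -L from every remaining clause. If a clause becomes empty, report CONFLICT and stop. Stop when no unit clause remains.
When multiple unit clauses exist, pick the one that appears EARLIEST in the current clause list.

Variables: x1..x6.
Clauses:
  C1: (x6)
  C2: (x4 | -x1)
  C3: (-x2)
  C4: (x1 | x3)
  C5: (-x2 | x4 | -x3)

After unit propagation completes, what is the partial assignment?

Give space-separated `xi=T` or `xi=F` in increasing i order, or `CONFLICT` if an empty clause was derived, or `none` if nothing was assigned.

Answer: x2=F x6=T

Derivation:
unit clause [6] forces x6=T; simplify:
  satisfied 1 clause(s); 4 remain; assigned so far: [6]
unit clause [-2] forces x2=F; simplify:
  satisfied 2 clause(s); 2 remain; assigned so far: [2, 6]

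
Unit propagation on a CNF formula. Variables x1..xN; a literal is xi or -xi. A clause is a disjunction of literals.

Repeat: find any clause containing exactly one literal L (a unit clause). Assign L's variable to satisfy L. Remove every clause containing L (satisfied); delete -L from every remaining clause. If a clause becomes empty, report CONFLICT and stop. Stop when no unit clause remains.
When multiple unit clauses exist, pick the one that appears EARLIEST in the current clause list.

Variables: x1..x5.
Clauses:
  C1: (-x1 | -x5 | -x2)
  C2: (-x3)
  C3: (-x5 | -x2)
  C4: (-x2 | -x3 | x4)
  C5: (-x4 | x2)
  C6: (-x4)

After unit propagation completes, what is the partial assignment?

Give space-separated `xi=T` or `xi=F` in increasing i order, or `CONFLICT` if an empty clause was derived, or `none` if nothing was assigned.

Answer: x3=F x4=F

Derivation:
unit clause [-3] forces x3=F; simplify:
  satisfied 2 clause(s); 4 remain; assigned so far: [3]
unit clause [-4] forces x4=F; simplify:
  satisfied 2 clause(s); 2 remain; assigned so far: [3, 4]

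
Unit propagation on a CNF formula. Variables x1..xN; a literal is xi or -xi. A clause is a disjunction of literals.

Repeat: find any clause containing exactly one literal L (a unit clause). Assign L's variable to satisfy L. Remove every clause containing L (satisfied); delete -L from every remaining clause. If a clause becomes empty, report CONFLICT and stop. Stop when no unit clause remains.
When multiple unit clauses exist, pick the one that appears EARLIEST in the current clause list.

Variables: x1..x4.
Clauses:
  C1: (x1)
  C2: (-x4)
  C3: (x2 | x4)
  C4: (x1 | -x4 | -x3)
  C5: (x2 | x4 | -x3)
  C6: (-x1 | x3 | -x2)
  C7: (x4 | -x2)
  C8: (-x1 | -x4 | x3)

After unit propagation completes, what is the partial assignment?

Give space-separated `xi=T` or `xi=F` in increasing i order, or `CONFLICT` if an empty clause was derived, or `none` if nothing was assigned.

Answer: CONFLICT

Derivation:
unit clause [1] forces x1=T; simplify:
  drop -1 from [-1, 3, -2] -> [3, -2]
  drop -1 from [-1, -4, 3] -> [-4, 3]
  satisfied 2 clause(s); 6 remain; assigned so far: [1]
unit clause [-4] forces x4=F; simplify:
  drop 4 from [2, 4] -> [2]
  drop 4 from [2, 4, -3] -> [2, -3]
  drop 4 from [4, -2] -> [-2]
  satisfied 2 clause(s); 4 remain; assigned so far: [1, 4]
unit clause [2] forces x2=T; simplify:
  drop -2 from [3, -2] -> [3]
  drop -2 from [-2] -> [] (empty!)
  satisfied 2 clause(s); 2 remain; assigned so far: [1, 2, 4]
CONFLICT (empty clause)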